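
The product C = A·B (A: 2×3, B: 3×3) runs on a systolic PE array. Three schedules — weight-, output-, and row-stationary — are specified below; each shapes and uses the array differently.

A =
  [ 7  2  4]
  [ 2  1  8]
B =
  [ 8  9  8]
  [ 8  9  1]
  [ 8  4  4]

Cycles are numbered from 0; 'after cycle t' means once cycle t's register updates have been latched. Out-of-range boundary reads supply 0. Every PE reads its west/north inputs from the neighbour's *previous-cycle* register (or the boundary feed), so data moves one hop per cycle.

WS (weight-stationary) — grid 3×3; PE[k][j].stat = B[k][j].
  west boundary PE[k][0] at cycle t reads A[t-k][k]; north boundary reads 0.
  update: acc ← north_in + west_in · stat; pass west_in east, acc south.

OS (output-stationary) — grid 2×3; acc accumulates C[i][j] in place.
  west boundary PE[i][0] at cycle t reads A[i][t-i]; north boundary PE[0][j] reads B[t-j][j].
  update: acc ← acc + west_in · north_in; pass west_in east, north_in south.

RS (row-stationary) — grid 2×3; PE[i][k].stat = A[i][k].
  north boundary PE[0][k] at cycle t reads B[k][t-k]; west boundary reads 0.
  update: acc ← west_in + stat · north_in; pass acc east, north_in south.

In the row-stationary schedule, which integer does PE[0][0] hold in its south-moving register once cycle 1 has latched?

register = 9

RS 2×3: PE[0][0] cycle-by-cycle (with neighbour feeds):
  0: (0,0).acc=56  regs=<56,8>
  1: (0,0).acc=63  regs=<63,9>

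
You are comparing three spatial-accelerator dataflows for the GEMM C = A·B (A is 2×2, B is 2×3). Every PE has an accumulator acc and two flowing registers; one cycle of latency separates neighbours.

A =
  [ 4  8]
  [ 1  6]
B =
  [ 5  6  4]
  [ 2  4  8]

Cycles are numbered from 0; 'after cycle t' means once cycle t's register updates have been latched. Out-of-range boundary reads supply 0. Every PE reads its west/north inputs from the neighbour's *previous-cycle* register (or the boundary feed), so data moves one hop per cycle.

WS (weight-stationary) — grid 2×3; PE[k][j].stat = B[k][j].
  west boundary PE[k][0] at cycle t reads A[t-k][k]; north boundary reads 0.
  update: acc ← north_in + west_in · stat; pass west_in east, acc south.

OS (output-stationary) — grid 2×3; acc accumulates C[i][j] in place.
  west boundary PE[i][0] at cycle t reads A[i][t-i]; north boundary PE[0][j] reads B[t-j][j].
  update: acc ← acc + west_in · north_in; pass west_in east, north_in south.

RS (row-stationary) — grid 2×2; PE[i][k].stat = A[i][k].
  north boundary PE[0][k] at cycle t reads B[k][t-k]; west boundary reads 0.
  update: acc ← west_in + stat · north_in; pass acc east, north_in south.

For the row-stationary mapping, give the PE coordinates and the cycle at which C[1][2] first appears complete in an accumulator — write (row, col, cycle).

RS — PE[1][1] is where C[1][2] collects:
  [0] (1,1) acc=0 (h:0 v:0)
  [1] (1,1) acc=0 (h:0 v:0)
  [2] (1,1) acc=17 (h:17 v:2)
  [3] (1,1) acc=30 (h:30 v:4)
  [4] (1,1) acc=52 (h:52 v:8)

(row, col, cycle) = (1, 1, 4)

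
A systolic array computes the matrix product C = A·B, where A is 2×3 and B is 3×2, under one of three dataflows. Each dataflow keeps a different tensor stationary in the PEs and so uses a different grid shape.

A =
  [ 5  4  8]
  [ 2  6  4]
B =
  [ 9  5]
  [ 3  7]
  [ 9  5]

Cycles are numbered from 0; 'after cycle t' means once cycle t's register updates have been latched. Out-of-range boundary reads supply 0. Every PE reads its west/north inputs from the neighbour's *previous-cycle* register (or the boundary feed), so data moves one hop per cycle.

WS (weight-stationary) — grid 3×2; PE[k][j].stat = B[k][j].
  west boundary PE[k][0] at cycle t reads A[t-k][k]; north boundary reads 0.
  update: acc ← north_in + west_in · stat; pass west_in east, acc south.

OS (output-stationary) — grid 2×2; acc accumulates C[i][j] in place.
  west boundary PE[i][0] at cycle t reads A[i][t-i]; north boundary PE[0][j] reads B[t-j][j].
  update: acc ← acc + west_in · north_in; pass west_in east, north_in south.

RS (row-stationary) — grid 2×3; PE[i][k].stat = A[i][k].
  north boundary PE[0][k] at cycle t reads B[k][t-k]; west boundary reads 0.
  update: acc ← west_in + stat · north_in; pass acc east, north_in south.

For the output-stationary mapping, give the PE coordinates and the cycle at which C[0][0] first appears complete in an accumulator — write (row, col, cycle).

Under OS, C[0][0] lands at PE[0][0]:
  t=0 PE[0][0]: acc=45 h=5 v=9
  t=1 PE[0][0]: acc=57 h=4 v=3
  t=2 PE[0][0]: acc=129 h=8 v=9

(row, col, cycle) = (0, 0, 2)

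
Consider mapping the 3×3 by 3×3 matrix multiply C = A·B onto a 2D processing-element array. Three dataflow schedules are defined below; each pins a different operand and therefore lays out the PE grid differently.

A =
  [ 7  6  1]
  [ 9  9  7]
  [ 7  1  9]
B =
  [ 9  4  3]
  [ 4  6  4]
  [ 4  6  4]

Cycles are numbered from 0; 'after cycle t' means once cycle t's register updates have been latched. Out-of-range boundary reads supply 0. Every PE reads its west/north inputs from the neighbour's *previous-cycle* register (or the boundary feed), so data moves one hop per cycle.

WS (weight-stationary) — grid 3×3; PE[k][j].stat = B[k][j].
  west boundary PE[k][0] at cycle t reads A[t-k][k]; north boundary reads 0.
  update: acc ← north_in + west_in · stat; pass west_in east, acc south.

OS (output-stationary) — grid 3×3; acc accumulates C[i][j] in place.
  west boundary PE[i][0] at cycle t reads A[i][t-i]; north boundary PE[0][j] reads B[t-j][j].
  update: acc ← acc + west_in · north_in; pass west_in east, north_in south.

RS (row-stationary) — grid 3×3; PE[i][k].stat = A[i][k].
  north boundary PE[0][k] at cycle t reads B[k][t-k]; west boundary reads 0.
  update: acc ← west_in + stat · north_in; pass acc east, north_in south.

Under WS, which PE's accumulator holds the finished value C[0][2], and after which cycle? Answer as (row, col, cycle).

(row, col, cycle) = (2, 2, 4)

Under WS, C[0][2] lands at PE[2][2]:
  @0  [2,2]  acc 0  |  →0  ↓0
  @1  [2,2]  acc 0  |  →0  ↓0
  @2  [2,2]  acc 0  |  →0  ↓0
  @3  [2,2]  acc 0  |  →0  ↓0
  @4  [2,2]  acc 49  |  →1  ↓49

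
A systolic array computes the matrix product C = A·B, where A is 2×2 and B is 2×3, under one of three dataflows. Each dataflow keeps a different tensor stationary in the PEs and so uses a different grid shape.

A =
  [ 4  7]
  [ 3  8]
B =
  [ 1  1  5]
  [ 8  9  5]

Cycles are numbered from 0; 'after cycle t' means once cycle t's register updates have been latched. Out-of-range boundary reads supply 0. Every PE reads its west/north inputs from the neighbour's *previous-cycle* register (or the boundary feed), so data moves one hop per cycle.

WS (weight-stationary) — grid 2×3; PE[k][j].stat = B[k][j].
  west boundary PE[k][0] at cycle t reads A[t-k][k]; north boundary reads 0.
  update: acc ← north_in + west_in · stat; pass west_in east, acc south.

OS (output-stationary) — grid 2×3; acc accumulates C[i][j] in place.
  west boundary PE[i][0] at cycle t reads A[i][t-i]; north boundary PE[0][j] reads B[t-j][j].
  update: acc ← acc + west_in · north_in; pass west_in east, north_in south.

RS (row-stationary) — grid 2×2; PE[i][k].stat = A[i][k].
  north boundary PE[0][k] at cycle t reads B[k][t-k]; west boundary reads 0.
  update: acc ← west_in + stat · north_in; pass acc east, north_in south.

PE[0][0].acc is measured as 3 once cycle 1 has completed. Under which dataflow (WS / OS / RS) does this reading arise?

dataflow = WS

Under WS (2×3), PE[0][0]:
  t=0 PE[0][0]: acc=4 h=4 v=4
  t=1 PE[0][0]: acc=3 h=3 v=3
Under OS (2×3), PE[0][0]:
  t=0 PE[0][0]: acc=4 h=4 v=1
  t=1 PE[0][0]: acc=60 h=7 v=8
Under RS (2×2), PE[0][0]:
  t=0 PE[0][0]: acc=4 h=4 v=1
  t=1 PE[0][0]: acc=4 h=4 v=1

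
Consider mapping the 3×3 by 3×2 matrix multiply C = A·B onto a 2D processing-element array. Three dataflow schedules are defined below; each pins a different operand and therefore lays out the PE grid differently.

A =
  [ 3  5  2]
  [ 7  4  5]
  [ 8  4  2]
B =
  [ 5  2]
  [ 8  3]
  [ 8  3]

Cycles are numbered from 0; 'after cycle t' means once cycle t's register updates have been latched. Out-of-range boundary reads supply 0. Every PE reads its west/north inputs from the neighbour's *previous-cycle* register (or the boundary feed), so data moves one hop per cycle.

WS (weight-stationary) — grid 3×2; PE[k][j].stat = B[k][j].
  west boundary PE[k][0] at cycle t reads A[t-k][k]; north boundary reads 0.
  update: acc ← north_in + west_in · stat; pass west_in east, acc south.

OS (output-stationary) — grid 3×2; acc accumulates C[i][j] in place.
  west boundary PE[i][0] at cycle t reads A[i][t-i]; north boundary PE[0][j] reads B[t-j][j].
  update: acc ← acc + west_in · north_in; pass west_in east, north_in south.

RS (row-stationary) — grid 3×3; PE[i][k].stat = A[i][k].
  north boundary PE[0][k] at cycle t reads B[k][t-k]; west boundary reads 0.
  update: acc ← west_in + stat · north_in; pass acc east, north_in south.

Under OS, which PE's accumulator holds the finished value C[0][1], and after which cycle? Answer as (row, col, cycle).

(row, col, cycle) = (0, 1, 3)

OS: C[0][1] accumulates in PE[0][1]:
  step 0 · PE0,1: acc=0; fwd→0 fwd↓0
  step 1 · PE0,1: acc=6; fwd→3 fwd↓2
  step 2 · PE0,1: acc=21; fwd→5 fwd↓3
  step 3 · PE0,1: acc=27; fwd→2 fwd↓3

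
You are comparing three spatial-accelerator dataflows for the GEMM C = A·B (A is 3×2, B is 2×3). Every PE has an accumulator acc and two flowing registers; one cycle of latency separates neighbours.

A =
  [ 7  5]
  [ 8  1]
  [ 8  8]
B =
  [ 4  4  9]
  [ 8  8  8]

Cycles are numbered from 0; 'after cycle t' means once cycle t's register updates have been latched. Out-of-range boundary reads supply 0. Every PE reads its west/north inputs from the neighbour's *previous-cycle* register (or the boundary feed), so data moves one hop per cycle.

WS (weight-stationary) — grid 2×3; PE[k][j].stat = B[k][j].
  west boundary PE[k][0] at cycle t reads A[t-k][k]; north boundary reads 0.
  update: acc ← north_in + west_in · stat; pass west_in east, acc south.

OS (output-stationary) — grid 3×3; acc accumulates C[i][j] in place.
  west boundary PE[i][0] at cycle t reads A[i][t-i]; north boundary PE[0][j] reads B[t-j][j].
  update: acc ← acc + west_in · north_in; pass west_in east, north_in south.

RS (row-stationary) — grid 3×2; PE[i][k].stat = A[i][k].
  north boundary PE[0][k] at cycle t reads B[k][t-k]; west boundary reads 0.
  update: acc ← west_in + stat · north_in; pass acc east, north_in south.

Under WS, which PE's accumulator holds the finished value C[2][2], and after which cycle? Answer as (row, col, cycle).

(row, col, cycle) = (1, 2, 5)

WS: C[2][2] accumulates in PE[1][2]:
  c0 r1c2: 0 / 0 / 0
  c1 r1c2: 0 / 0 / 0
  c2 r1c2: 0 / 0 / 0
  c3 r1c2: 103 / 5 / 103
  c4 r1c2: 80 / 1 / 80
  c5 r1c2: 136 / 8 / 136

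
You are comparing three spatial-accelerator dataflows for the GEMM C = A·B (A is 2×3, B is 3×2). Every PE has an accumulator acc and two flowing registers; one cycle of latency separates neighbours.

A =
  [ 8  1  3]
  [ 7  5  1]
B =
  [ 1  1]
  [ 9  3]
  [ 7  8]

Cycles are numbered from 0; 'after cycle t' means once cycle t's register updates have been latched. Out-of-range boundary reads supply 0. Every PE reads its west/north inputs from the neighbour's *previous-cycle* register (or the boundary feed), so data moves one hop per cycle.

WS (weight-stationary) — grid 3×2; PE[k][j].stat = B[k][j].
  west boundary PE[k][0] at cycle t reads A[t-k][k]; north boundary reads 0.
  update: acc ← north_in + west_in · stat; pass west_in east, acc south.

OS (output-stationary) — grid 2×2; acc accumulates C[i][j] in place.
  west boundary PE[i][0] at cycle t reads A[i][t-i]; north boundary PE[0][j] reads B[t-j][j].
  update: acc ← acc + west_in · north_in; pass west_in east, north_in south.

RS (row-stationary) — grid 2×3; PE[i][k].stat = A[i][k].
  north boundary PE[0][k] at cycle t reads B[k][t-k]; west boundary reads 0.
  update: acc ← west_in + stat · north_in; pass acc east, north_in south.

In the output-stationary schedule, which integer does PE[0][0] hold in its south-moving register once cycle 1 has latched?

OS 2×2: PE[0][0] cycle-by-cycle (with neighbour feeds):
  0: (0,0).acc=8  regs=<8,1>
  1: (0,0).acc=17  regs=<1,9>

register = 9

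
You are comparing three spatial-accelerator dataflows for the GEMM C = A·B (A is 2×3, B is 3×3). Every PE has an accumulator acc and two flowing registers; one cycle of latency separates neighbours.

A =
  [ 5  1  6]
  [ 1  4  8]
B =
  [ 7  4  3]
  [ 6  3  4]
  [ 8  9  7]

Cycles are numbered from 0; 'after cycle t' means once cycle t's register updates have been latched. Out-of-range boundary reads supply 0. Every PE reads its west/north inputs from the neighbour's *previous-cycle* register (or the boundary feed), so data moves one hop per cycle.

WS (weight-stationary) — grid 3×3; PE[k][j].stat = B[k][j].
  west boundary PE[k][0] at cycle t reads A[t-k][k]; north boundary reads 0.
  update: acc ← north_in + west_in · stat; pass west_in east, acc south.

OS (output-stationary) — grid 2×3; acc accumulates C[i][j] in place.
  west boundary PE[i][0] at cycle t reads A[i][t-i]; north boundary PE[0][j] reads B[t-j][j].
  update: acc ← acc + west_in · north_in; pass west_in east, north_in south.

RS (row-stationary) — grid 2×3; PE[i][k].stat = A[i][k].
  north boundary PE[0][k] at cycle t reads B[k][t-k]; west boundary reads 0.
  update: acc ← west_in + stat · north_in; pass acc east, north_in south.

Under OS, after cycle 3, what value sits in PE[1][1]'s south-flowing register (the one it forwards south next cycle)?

register = 3

OS on a 2×3 grid — tracing PE[1][1] and its feeders:
  @0  [0,1]  acc 0  |  →0  ↓0
  @0  [1,0]  acc 0  |  →0  ↓0
  @0  [1,1]  acc 0  |  →0  ↓0
  @1  [0,1]  acc 20  |  →5  ↓4
  @1  [1,0]  acc 7  |  →1  ↓7
  @1  [1,1]  acc 0  |  →0  ↓0
  @2  [0,1]  acc 23  |  →1  ↓3
  @2  [1,0]  acc 31  |  →4  ↓6
  @2  [1,1]  acc 4  |  →1  ↓4
  @3  [0,1]  acc 77  |  →6  ↓9
  @3  [1,0]  acc 95  |  →8  ↓8
  @3  [1,1]  acc 16  |  →4  ↓3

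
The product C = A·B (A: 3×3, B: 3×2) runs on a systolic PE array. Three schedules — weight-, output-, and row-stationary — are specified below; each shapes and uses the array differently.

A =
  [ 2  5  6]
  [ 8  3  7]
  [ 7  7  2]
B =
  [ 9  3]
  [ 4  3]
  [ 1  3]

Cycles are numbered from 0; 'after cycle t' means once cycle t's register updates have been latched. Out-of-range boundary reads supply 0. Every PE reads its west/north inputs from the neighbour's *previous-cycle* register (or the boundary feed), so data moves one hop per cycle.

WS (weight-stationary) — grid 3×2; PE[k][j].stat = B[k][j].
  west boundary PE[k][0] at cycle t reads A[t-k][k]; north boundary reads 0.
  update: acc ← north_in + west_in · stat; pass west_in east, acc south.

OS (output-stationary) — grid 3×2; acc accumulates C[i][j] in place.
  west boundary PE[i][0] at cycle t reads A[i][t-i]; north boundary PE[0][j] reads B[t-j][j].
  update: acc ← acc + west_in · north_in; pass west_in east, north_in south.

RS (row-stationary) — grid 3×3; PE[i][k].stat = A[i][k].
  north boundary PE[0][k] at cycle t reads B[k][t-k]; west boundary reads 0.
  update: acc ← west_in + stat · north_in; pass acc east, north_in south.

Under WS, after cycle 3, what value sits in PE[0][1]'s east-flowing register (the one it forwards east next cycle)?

register = 7

WS 3×2: PE[0][1] cycle-by-cycle (with neighbour feeds):
  cycle 0: PE[0][0] → acc 18, east 2, south 18
  cycle 0: PE[0][1] → acc 0, east 0, south 0
  cycle 1: PE[0][0] → acc 72, east 8, south 72
  cycle 1: PE[0][1] → acc 6, east 2, south 6
  cycle 2: PE[0][0] → acc 63, east 7, south 63
  cycle 2: PE[0][1] → acc 24, east 8, south 24
  cycle 3: PE[0][0] → acc 0, east 0, south 0
  cycle 3: PE[0][1] → acc 21, east 7, south 21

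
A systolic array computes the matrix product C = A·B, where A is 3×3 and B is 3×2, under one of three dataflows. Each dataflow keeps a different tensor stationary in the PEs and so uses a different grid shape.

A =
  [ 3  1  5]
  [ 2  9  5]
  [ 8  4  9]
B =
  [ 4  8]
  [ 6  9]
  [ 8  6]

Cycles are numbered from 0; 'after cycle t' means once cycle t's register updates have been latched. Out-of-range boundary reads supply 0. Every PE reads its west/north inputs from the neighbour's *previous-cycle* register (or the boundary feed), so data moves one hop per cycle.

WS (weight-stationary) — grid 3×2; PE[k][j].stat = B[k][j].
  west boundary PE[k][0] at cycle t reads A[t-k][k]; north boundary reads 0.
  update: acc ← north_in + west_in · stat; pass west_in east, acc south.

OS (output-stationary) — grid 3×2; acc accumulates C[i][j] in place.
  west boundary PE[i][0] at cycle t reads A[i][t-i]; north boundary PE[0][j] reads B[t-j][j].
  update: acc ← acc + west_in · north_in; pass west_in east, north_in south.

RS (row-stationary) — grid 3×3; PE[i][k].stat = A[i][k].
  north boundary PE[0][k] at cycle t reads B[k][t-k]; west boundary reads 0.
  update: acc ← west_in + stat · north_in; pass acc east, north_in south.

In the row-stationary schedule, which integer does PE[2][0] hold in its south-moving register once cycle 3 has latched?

register = 8

Tracing RS — 3×3 array, target PE[2][0]:
  t=0 PE[1][0]: acc=0 h=0 v=0
  t=0 PE[2][0]: acc=0 h=0 v=0
  t=1 PE[1][0]: acc=8 h=8 v=4
  t=1 PE[2][0]: acc=0 h=0 v=0
  t=2 PE[1][0]: acc=16 h=16 v=8
  t=2 PE[2][0]: acc=32 h=32 v=4
  t=3 PE[1][0]: acc=0 h=0 v=0
  t=3 PE[2][0]: acc=64 h=64 v=8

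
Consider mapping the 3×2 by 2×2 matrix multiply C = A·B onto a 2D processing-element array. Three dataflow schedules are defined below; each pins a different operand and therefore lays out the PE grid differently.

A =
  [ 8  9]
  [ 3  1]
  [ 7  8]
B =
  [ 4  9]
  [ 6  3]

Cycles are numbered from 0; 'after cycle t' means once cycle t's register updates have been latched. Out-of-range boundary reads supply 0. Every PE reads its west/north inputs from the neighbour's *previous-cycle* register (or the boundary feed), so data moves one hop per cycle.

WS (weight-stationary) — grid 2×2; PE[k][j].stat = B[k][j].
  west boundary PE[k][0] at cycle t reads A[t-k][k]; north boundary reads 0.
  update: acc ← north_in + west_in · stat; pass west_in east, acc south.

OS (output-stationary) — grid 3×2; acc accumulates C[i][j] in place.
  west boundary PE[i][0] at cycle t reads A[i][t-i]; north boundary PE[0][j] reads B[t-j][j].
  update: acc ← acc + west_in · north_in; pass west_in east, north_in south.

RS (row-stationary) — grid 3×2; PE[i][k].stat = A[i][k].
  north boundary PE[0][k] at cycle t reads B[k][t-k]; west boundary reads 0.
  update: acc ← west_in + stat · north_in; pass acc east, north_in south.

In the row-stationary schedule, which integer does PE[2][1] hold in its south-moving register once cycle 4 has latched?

register = 3

RS 3×2: PE[2][1] cycle-by-cycle (with neighbour feeds):
  t=0 PE[1][1]: acc=0 h=0 v=0
  t=0 PE[2][0]: acc=0 h=0 v=0
  t=0 PE[2][1]: acc=0 h=0 v=0
  t=1 PE[1][1]: acc=0 h=0 v=0
  t=1 PE[2][0]: acc=0 h=0 v=0
  t=1 PE[2][1]: acc=0 h=0 v=0
  t=2 PE[1][1]: acc=18 h=18 v=6
  t=2 PE[2][0]: acc=28 h=28 v=4
  t=2 PE[2][1]: acc=0 h=0 v=0
  t=3 PE[1][1]: acc=30 h=30 v=3
  t=3 PE[2][0]: acc=63 h=63 v=9
  t=3 PE[2][1]: acc=76 h=76 v=6
  t=4 PE[1][1]: acc=0 h=0 v=0
  t=4 PE[2][0]: acc=0 h=0 v=0
  t=4 PE[2][1]: acc=87 h=87 v=3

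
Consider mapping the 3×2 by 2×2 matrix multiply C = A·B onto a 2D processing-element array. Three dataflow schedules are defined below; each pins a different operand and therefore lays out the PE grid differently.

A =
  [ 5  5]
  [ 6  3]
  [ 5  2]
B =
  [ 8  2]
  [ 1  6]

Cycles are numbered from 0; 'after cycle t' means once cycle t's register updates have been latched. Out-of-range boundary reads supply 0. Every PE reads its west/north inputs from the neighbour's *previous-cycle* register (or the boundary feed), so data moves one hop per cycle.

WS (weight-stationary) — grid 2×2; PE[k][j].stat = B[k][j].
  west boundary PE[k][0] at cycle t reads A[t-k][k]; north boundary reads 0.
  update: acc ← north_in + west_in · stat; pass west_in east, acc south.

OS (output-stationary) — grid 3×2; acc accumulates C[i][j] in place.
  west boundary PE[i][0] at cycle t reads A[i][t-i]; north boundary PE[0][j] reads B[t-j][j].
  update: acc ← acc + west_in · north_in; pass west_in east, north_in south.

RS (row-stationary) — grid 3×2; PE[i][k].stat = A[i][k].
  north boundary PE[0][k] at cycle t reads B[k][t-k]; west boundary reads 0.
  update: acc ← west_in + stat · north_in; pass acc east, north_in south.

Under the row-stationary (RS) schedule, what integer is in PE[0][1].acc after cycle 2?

PE[0][1].acc = 40

RS 3×2: PE[0][1] cycle-by-cycle (with neighbour feeds):
  c0 r0c0: 40 / 40 / 8
  c0 r0c1: 0 / 0 / 0
  c1 r0c0: 10 / 10 / 2
  c1 r0c1: 45 / 45 / 1
  c2 r0c0: 0 / 0 / 0
  c2 r0c1: 40 / 40 / 6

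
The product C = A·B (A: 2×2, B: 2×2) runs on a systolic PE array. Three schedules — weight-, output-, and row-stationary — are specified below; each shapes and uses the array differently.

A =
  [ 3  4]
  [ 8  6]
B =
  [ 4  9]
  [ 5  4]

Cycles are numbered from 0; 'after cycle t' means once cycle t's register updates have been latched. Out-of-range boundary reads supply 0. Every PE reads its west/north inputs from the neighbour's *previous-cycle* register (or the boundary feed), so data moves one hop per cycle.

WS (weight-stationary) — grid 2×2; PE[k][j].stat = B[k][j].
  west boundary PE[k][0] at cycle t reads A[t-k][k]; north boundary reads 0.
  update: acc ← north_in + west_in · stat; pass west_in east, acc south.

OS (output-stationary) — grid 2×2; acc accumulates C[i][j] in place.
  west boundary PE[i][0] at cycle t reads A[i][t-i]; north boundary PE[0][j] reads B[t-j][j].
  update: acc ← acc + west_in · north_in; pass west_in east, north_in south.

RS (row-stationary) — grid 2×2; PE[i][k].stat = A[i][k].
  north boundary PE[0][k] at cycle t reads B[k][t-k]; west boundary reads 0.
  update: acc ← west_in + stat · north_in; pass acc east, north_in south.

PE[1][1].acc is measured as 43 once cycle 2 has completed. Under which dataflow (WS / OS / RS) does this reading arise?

dataflow = WS

WS (2×2 grid), PE[1][1]:
  c0 r1c1: 0 / 0 / 0
  c1 r1c1: 0 / 0 / 0
  c2 r1c1: 43 / 4 / 43
OS (2×2 grid), PE[1][1]:
  c0 r1c1: 0 / 0 / 0
  c1 r1c1: 0 / 0 / 0
  c2 r1c1: 72 / 8 / 9
RS (2×2 grid), PE[1][1]:
  c0 r1c1: 0 / 0 / 0
  c1 r1c1: 0 / 0 / 0
  c2 r1c1: 62 / 62 / 5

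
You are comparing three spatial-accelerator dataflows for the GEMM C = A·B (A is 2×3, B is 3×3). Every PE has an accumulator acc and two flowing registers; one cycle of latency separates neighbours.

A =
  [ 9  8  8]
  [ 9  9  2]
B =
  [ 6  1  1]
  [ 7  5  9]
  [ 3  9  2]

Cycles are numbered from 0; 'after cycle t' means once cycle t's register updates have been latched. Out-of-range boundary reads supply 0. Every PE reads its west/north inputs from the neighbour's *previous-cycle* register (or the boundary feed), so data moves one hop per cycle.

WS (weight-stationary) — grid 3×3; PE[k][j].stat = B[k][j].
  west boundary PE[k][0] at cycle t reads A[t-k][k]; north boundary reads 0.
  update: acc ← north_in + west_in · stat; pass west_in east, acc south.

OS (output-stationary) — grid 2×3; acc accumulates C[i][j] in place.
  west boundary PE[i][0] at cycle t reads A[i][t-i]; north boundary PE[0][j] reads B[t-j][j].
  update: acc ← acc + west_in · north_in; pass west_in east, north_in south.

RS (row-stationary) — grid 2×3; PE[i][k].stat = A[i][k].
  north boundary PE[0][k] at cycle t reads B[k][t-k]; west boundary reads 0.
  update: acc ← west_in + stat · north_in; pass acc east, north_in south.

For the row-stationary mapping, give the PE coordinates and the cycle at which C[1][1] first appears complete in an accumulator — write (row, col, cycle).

(row, col, cycle) = (1, 2, 4)

Under RS, C[1][1] lands at PE[1][2]:
  step 0 · PE1,2: acc=0; fwd→0 fwd↓0
  step 1 · PE1,2: acc=0; fwd→0 fwd↓0
  step 2 · PE1,2: acc=0; fwd→0 fwd↓0
  step 3 · PE1,2: acc=123; fwd→123 fwd↓3
  step 4 · PE1,2: acc=72; fwd→72 fwd↓9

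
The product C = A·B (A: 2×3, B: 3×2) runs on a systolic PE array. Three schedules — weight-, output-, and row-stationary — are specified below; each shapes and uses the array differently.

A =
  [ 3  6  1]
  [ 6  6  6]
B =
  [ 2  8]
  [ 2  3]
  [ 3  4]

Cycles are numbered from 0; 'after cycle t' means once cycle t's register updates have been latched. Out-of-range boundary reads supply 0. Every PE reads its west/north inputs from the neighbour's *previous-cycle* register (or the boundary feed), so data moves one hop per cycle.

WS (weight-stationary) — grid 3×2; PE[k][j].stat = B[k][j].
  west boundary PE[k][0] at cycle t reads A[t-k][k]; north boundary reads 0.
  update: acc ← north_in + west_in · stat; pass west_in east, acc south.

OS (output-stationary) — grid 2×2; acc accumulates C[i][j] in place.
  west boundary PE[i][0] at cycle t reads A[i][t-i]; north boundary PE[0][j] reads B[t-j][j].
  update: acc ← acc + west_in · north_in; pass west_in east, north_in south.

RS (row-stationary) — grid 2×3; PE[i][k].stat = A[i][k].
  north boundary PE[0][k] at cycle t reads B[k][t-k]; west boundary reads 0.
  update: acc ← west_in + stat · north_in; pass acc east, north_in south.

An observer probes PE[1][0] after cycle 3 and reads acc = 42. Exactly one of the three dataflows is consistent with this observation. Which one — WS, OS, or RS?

dataflow = OS

WS (3×2 grid), PE[1][0]:
  t=0 PE[1][0]: acc=0 h=0 v=0
  t=1 PE[1][0]: acc=18 h=6 v=18
  t=2 PE[1][0]: acc=24 h=6 v=24
  t=3 PE[1][0]: acc=0 h=0 v=0
OS (2×2 grid), PE[1][0]:
  t=0 PE[1][0]: acc=0 h=0 v=0
  t=1 PE[1][0]: acc=12 h=6 v=2
  t=2 PE[1][0]: acc=24 h=6 v=2
  t=3 PE[1][0]: acc=42 h=6 v=3
RS (2×3 grid), PE[1][0]:
  t=0 PE[1][0]: acc=0 h=0 v=0
  t=1 PE[1][0]: acc=12 h=12 v=2
  t=2 PE[1][0]: acc=48 h=48 v=8
  t=3 PE[1][0]: acc=0 h=0 v=0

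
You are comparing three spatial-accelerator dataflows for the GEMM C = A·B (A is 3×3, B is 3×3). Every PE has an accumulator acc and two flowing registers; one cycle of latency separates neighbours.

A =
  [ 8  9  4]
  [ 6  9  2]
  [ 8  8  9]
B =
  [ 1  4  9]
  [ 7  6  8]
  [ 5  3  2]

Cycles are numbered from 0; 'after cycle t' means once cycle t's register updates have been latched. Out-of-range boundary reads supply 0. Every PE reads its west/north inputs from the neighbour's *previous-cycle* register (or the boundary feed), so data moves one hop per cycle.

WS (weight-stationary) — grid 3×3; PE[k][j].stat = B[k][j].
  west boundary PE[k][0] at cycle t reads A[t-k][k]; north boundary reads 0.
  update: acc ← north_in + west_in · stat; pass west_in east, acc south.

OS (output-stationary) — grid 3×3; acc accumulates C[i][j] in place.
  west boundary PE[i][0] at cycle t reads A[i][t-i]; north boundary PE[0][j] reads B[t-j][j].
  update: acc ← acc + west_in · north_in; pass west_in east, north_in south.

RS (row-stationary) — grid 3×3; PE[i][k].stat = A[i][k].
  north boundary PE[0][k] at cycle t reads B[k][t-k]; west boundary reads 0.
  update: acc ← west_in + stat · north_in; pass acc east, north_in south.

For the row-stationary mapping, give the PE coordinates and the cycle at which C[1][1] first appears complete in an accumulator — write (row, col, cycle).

(row, col, cycle) = (1, 2, 4)

RS: C[1][1] accumulates in PE[1][2]:
  0: (1,2).acc=0  regs=<0,0>
  1: (1,2).acc=0  regs=<0,0>
  2: (1,2).acc=0  regs=<0,0>
  3: (1,2).acc=79  regs=<79,5>
  4: (1,2).acc=84  regs=<84,3>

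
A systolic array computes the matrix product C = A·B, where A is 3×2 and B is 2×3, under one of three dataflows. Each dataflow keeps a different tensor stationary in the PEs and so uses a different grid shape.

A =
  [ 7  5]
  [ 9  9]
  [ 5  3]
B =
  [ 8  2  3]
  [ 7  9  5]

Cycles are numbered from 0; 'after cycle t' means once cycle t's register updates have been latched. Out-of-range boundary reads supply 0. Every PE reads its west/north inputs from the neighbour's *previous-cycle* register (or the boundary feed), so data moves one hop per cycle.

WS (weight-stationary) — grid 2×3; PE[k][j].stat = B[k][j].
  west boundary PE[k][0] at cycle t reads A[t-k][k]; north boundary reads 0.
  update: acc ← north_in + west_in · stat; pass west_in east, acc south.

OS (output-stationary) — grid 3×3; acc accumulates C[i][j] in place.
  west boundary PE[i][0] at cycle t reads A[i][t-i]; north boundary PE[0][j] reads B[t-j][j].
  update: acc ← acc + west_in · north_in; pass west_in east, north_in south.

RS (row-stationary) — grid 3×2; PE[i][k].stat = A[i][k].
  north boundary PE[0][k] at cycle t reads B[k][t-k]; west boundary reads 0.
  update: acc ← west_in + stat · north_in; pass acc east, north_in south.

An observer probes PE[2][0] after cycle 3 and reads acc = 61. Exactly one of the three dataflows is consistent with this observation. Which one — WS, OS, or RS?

WS: PE[2][0] is outside its 2×3 grid.
OS (3×3 grid), PE[2][0]:
  @0  [2,0]  acc 0  |  →0  ↓0
  @1  [2,0]  acc 0  |  →0  ↓0
  @2  [2,0]  acc 40  |  →5  ↓8
  @3  [2,0]  acc 61  |  →3  ↓7
RS (3×2 grid), PE[2][0]:
  @0  [2,0]  acc 0  |  →0  ↓0
  @1  [2,0]  acc 0  |  →0  ↓0
  @2  [2,0]  acc 40  |  →40  ↓8
  @3  [2,0]  acc 10  |  →10  ↓2

dataflow = OS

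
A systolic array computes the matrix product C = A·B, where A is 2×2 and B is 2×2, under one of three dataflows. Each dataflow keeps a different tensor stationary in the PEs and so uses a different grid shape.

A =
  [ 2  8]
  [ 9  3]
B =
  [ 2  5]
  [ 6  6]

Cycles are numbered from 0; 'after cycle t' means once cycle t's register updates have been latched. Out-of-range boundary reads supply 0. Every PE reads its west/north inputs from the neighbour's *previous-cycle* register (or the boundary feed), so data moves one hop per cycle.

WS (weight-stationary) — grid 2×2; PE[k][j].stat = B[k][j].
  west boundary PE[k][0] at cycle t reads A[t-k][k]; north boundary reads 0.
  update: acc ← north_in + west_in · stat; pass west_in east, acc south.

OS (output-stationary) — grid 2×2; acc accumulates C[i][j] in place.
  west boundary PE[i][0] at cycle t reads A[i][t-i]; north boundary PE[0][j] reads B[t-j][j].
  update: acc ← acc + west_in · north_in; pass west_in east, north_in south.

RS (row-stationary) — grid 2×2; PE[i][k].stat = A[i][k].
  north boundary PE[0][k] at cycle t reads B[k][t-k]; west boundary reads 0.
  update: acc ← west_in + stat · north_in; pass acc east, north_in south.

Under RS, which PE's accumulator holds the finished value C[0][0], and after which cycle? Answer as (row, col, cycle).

RS — PE[0][1] is where C[0][0] collects:
  t=0 PE[0][1]: acc=0 h=0 v=0
  t=1 PE[0][1]: acc=52 h=52 v=6

(row, col, cycle) = (0, 1, 1)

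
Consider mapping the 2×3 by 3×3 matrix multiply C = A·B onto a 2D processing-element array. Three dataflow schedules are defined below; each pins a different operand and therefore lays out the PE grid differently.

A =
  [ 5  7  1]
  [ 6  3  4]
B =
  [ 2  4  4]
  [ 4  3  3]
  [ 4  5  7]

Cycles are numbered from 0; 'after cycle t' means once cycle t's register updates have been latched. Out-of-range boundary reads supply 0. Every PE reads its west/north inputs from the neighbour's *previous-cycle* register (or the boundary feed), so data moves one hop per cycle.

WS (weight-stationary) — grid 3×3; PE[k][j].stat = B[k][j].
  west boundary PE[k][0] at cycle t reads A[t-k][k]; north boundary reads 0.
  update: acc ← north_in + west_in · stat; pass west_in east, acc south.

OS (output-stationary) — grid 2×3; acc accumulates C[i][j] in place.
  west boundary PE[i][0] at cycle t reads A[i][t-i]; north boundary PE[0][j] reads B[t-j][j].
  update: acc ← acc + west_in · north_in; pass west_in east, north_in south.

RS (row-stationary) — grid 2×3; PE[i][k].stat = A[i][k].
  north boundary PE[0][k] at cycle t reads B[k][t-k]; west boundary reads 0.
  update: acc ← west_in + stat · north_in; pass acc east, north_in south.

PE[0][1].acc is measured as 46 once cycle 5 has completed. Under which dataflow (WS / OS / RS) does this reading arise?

Under WS (3×3), PE[0][1]:
  after 0 — PE[0][1] acc=0, pass-E 0, pass-S 0
  after 1 — PE[0][1] acc=20, pass-E 5, pass-S 20
  after 2 — PE[0][1] acc=24, pass-E 6, pass-S 24
  after 3 — PE[0][1] acc=0, pass-E 0, pass-S 0
  after 4 — PE[0][1] acc=0, pass-E 0, pass-S 0
  after 5 — PE[0][1] acc=0, pass-E 0, pass-S 0
Under OS (2×3), PE[0][1]:
  after 0 — PE[0][1] acc=0, pass-E 0, pass-S 0
  after 1 — PE[0][1] acc=20, pass-E 5, pass-S 4
  after 2 — PE[0][1] acc=41, pass-E 7, pass-S 3
  after 3 — PE[0][1] acc=46, pass-E 1, pass-S 5
  after 4 — PE[0][1] acc=46, pass-E 0, pass-S 0
  after 5 — PE[0][1] acc=46, pass-E 0, pass-S 0
Under RS (2×3), PE[0][1]:
  after 0 — PE[0][1] acc=0, pass-E 0, pass-S 0
  after 1 — PE[0][1] acc=38, pass-E 38, pass-S 4
  after 2 — PE[0][1] acc=41, pass-E 41, pass-S 3
  after 3 — PE[0][1] acc=41, pass-E 41, pass-S 3
  after 4 — PE[0][1] acc=0, pass-E 0, pass-S 0
  after 5 — PE[0][1] acc=0, pass-E 0, pass-S 0

dataflow = OS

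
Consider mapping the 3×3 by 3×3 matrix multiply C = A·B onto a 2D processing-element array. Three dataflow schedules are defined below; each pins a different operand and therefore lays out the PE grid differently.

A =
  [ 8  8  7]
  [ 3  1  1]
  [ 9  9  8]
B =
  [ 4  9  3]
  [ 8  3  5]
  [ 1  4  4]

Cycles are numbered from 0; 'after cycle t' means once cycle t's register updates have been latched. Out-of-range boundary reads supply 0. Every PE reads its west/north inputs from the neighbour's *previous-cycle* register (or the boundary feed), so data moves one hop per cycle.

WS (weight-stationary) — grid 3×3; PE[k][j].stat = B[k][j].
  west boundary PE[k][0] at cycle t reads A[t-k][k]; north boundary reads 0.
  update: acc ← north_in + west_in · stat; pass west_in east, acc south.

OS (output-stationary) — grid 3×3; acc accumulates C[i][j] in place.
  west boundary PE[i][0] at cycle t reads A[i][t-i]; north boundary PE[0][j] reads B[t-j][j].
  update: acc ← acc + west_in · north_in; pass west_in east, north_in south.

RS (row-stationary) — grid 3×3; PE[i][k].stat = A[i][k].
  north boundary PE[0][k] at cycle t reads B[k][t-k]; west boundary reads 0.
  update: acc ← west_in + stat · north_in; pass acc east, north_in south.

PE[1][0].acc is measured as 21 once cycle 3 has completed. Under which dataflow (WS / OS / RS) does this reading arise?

dataflow = OS

WS (3×3 grid), PE[1][0]:
  step 0 · PE1,0: acc=0; fwd→0 fwd↓0
  step 1 · PE1,0: acc=96; fwd→8 fwd↓96
  step 2 · PE1,0: acc=20; fwd→1 fwd↓20
  step 3 · PE1,0: acc=108; fwd→9 fwd↓108
OS (3×3 grid), PE[1][0]:
  step 0 · PE1,0: acc=0; fwd→0 fwd↓0
  step 1 · PE1,0: acc=12; fwd→3 fwd↓4
  step 2 · PE1,0: acc=20; fwd→1 fwd↓8
  step 3 · PE1,0: acc=21; fwd→1 fwd↓1
RS (3×3 grid), PE[1][0]:
  step 0 · PE1,0: acc=0; fwd→0 fwd↓0
  step 1 · PE1,0: acc=12; fwd→12 fwd↓4
  step 2 · PE1,0: acc=27; fwd→27 fwd↓9
  step 3 · PE1,0: acc=9; fwd→9 fwd↓3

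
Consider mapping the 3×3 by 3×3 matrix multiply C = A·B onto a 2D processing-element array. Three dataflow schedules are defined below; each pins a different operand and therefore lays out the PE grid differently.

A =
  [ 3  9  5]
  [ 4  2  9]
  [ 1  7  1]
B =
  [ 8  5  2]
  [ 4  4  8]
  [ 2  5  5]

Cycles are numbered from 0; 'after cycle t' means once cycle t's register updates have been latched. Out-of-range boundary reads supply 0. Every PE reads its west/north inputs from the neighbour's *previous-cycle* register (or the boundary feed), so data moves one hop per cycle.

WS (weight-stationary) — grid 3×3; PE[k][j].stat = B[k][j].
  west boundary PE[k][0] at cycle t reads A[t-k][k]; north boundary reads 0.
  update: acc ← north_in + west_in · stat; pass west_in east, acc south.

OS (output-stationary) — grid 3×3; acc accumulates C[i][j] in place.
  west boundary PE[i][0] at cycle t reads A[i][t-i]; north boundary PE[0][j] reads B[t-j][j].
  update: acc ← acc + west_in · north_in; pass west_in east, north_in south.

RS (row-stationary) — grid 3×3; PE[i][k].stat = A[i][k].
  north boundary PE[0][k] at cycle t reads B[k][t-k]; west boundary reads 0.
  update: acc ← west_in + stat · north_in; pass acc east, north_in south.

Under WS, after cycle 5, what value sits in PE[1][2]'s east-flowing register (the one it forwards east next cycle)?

register = 7

WS on a 3×3 grid — tracing PE[1][2] and its feeders:
  0: (0,2).acc=0  regs=<0,0>
  0: (1,1).acc=0  regs=<0,0>
  0: (1,2).acc=0  regs=<0,0>
  1: (0,2).acc=0  regs=<0,0>
  1: (1,1).acc=0  regs=<0,0>
  1: (1,2).acc=0  regs=<0,0>
  2: (0,2).acc=6  regs=<3,6>
  2: (1,1).acc=51  regs=<9,51>
  2: (1,2).acc=0  regs=<0,0>
  3: (0,2).acc=8  regs=<4,8>
  3: (1,1).acc=28  regs=<2,28>
  3: (1,2).acc=78  regs=<9,78>
  4: (0,2).acc=2  regs=<1,2>
  4: (1,1).acc=33  regs=<7,33>
  4: (1,2).acc=24  regs=<2,24>
  5: (0,2).acc=0  regs=<0,0>
  5: (1,1).acc=0  regs=<0,0>
  5: (1,2).acc=58  regs=<7,58>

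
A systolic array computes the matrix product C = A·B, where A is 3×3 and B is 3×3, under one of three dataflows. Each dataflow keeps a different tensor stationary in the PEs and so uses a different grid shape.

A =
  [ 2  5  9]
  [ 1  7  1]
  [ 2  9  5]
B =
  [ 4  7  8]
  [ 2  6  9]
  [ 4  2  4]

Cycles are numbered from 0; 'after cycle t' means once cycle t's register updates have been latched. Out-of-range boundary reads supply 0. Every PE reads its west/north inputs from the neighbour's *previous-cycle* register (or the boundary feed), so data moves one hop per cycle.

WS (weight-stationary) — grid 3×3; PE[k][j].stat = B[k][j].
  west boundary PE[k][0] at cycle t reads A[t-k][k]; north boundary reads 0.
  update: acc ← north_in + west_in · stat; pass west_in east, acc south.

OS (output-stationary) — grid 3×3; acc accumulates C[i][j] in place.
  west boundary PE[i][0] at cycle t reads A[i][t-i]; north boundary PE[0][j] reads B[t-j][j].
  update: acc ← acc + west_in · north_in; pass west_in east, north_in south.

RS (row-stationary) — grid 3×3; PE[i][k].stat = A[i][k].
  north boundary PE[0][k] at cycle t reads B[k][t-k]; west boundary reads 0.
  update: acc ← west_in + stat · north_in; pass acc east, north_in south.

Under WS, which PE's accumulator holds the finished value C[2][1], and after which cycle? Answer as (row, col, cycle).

WS: C[2][1] accumulates in PE[2][1]:
  after 0 — PE[2][1] acc=0, pass-E 0, pass-S 0
  after 1 — PE[2][1] acc=0, pass-E 0, pass-S 0
  after 2 — PE[2][1] acc=0, pass-E 0, pass-S 0
  after 3 — PE[2][1] acc=62, pass-E 9, pass-S 62
  after 4 — PE[2][1] acc=51, pass-E 1, pass-S 51
  after 5 — PE[2][1] acc=78, pass-E 5, pass-S 78

(row, col, cycle) = (2, 1, 5)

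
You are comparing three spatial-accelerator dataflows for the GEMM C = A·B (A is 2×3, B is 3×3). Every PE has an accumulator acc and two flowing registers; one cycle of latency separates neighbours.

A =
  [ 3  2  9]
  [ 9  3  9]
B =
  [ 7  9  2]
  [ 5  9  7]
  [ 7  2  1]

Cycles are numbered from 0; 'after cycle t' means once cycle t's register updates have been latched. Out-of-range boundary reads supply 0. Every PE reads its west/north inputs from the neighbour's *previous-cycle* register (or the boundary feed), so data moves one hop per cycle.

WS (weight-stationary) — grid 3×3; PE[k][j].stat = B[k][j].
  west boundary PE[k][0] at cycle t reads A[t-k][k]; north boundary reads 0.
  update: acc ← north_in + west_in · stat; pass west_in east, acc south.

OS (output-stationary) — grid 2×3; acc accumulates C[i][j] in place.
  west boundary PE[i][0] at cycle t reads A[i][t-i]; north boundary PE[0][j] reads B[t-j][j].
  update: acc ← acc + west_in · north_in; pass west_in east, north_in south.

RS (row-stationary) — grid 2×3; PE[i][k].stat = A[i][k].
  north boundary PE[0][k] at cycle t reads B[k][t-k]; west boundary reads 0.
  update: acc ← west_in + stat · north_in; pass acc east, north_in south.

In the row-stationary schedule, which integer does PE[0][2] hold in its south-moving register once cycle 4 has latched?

register = 1

RS on a 2×3 grid — tracing PE[0][2] and its feeders:
  step 0 · PE0,1: acc=0; fwd→0 fwd↓0
  step 0 · PE0,2: acc=0; fwd→0 fwd↓0
  step 1 · PE0,1: acc=31; fwd→31 fwd↓5
  step 1 · PE0,2: acc=0; fwd→0 fwd↓0
  step 2 · PE0,1: acc=45; fwd→45 fwd↓9
  step 2 · PE0,2: acc=94; fwd→94 fwd↓7
  step 3 · PE0,1: acc=20; fwd→20 fwd↓7
  step 3 · PE0,2: acc=63; fwd→63 fwd↓2
  step 4 · PE0,1: acc=0; fwd→0 fwd↓0
  step 4 · PE0,2: acc=29; fwd→29 fwd↓1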